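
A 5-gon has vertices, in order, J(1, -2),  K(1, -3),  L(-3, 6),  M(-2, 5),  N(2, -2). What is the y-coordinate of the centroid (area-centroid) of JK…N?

Apply Gauss's area formula. First the cross-terms c_i = x_i·y_{i+1} − x_{i+1}·y_i:
  -1, -3, -3, -6, -2  ⇒  2A = -15, A = -7.5.
Then Σ (y_i + y_{i+1})·c_i = -47, so ȳ = -47 / (6·(-7.5)) = 47/45.

47/45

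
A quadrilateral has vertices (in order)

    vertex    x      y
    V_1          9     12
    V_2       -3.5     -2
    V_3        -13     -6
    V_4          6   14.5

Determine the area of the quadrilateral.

Σ = (24) + (-5) + (-152.5) + (-58.5) = -192
Area = |Σ|/2 = 96.

96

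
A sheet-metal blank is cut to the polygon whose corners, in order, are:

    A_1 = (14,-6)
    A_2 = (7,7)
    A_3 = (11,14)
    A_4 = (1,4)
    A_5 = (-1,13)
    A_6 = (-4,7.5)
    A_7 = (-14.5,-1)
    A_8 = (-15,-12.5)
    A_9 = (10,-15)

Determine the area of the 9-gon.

515.75

Apply the shoelace formula: 2A = Σ (x_i·y_{i+1} − x_{i+1}·y_i), indices taken mod 9.
Σ = (140) + (21) + (30) + (17) + (44.5) + (112.75) + (166.25) + (350) + (150) = 1031.5
Area = |Σ|/2 = 515.75.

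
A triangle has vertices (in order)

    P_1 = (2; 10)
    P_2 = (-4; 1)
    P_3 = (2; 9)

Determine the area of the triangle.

Apply the shoelace (surveyor's) formula: 2A = Σ (x_i·y_{i+1} − x_{i+1}·y_i), indices taken mod 3.
P_1→P_2: (2)(1) − (-4)(10) = 42
P_2→P_3: (-4)(9) − (2)(1) = -38
P_3→P_1: (2)(10) − (2)(9) = 2
Σ = 6
Area = |Σ|/2 = 3.

3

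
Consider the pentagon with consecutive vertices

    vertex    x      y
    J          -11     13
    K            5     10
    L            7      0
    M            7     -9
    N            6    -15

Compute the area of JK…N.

223

Apply Gauss's area formula: 2A = Σ (x_i·y_{i+1} − x_{i+1}·y_i), indices taken mod 5.
Σ = (-175) + (-70) + (-63) + (-51) + (-87) = -446
Area = |Σ|/2 = 223.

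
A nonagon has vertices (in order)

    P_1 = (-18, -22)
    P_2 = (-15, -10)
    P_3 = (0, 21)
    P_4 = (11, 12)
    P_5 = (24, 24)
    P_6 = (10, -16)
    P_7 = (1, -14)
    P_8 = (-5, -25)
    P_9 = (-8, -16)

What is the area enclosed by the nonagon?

Σ = (-150) + (-315) + (-231) + (-24) + (-624) + (-124) + (-95) + (-120) + (-112) = -1795
Area = |Σ|/2 = 897.5.

897.5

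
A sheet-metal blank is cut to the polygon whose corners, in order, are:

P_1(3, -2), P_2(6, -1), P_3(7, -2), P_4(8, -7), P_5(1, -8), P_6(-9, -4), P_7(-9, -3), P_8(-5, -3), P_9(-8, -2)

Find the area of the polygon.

Σ = (9) + (-5) + (-33) + (-57) + (-76) + (-9) + (12) + (-14) + (22) = -151
Area = |Σ|/2 = 75.5.

75.5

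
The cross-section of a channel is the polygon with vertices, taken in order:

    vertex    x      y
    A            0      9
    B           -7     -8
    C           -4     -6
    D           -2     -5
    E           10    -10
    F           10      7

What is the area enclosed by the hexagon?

Σ = (63) + (10) + (8) + (70) + (170) + (90) = 411
Area = |Σ|/2 = 205.5.

205.5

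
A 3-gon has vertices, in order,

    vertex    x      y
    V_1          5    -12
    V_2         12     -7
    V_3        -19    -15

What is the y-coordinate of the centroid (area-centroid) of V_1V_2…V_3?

-34/3

Apply Gauss's area formula. First the cross-terms c_i = x_i·y_{i+1} − x_{i+1}·y_i:
  109, -313, 303  ⇒  2A = 99, A = 49.5.
Then Σ (y_i + y_{i+1})·c_i = -3366, so ȳ = -3366 / (6·49.5) = -34/3.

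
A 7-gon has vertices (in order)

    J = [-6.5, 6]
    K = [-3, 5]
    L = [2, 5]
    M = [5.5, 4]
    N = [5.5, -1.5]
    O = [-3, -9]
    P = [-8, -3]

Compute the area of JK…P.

Apply the shoelace formula: 2A = Σ (x_i·y_{i+1} − x_{i+1}·y_i), indices taken mod 7.
Cross-terms: -14.5, -25, -19.5, -30.25, -54, -63, -67.5  ⇒  Σ = -273.75
Area = |Σ|/2 = 136.875.

136.875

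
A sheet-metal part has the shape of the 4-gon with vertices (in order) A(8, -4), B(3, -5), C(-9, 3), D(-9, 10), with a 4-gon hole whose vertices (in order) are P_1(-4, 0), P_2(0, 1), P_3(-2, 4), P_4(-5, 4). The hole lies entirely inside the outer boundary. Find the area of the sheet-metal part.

72.5

Outer boundary:
Σ = (-28) + (-36) + (-63) + (-44) = -171
Area = |Σ|/2 = 85.5.
Hole:
P_1→P_2: (-4)(1) − (0)(0) = -4
P_2→P_3: (0)(4) − (-2)(1) = 2
P_3→P_4: (-2)(4) − (-5)(4) = 12
P_4→P_1: (-5)(0) − (-4)(4) = 16
Σ = 26
Area = |Σ|/2 = 13.
Net area = 85.5 − 13 = 72.5.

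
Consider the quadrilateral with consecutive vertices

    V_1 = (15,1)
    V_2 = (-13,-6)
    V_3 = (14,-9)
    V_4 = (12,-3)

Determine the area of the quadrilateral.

Apply Gauss's area formula: 2A = Σ (x_i·y_{i+1} − x_{i+1}·y_i), indices taken mod 4.
V_1→V_2: (15)(-6) − (-13)(1) = -77
V_2→V_3: (-13)(-9) − (14)(-6) = 201
V_3→V_4: (14)(-3) − (12)(-9) = 66
V_4→V_1: (12)(1) − (15)(-3) = 57
Σ = 247
Area = |Σ|/2 = 123.5.

123.5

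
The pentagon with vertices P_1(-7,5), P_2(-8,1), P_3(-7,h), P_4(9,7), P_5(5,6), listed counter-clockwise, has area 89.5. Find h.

-6

The doubled signed area Σ (x_i y_{i+1} − x_{i+1} y_i) is linear in h.
With h=0 it equals 77; the coefficient of h is -17 (from the two edges through P_3).
So -17·h + 77 = 2·89.5 = 179 ⇒ h = -6.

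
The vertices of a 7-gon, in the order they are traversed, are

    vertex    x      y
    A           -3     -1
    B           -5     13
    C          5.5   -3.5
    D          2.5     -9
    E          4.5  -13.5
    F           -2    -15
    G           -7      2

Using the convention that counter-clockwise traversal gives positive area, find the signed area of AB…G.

Σ = (-44) + (-54) + (-40.75) + (6.75) + (-94.5) + (-109) + (13) = -322.5
Signed area = Σ/2 = -161.25 (negative ⇒ clockwise traversal).

-161.25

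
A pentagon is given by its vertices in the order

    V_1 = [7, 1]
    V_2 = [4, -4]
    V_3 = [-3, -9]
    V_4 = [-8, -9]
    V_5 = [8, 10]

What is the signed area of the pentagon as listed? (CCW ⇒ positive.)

-97.5

Apply the surveyor's formula: 2A = Σ (x_i·y_{i+1} − x_{i+1}·y_i), indices taken mod 5.
V_1→V_2: (7)(-4) − (4)(1) = -32
V_2→V_3: (4)(-9) − (-3)(-4) = -48
V_3→V_4: (-3)(-9) − (-8)(-9) = -45
V_4→V_5: (-8)(10) − (8)(-9) = -8
V_5→V_1: (8)(1) − (7)(10) = -62
Σ = -195
Signed area = Σ/2 = -97.5 (negative ⇒ clockwise traversal).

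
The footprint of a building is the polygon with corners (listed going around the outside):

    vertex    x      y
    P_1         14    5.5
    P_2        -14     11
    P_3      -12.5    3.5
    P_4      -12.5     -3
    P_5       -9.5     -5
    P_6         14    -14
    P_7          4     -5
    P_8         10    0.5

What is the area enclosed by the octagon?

361.875

Cross-terms: 231, 88.5, 81.25, 34, 203, -14, 52, 48  ⇒  Σ = 723.75
Area = |Σ|/2 = 361.875.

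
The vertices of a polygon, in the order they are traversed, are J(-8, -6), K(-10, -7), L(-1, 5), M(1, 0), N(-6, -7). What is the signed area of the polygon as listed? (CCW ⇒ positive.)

Apply the surveyor's formula: 2A = Σ (x_i·y_{i+1} − x_{i+1}·y_i), indices taken mod 5.
Σ = (-4) + (-57) + (-5) + (-7) + (-20) = -93
Signed area = Σ/2 = -46.5 (negative ⇒ clockwise traversal).

-46.5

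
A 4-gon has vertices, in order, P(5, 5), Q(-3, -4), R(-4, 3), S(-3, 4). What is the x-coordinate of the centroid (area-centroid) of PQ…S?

-2/3

Apply the shoelace formula. First the cross-terms c_i = x_i·y_{i+1} − x_{i+1}·y_i:
  -5, -25, -7, -35  ⇒  2A = -72, A = -36.
Then Σ (x_i + x_{i+1})·c_i = 144, so x̄ = 144 / (6·(-36)) = -2/3.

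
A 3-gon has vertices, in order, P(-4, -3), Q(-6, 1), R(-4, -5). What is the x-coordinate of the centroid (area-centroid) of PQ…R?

-14/3

Apply the surveyor's formula. First the cross-terms c_i = x_i·y_{i+1} − x_{i+1}·y_i:
  -22, 34, -8  ⇒  2A = 4, A = 2.
Then Σ (x_i + x_{i+1})·c_i = -56, so x̄ = -56 / (6·2) = -14/3.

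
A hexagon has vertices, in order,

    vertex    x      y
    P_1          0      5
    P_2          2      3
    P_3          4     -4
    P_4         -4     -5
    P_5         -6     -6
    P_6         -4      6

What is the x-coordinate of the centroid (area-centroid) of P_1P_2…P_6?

-25/19

Apply the shoelace formula. First the cross-terms c_i = x_i·y_{i+1} − x_{i+1}·y_i:
  -10, -20, -36, -6, -60, -20  ⇒  2A = -152, A = -76.
Then Σ (x_i + x_{i+1})·c_i = 600, so x̄ = 600 / (6·(-76)) = -25/19.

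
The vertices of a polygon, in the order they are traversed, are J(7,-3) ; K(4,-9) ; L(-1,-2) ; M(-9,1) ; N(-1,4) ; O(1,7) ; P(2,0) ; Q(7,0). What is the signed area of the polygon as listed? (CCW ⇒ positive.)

Apply Gauss's area formula: 2A = Σ (x_i·y_{i+1} − x_{i+1}·y_i), indices taken mod 8.
Σ = (-51) + (-17) + (-19) + (-35) + (-11) + (-14) + (0) + (-21) = -168
Signed area = Σ/2 = -84 (negative ⇒ clockwise traversal).

-84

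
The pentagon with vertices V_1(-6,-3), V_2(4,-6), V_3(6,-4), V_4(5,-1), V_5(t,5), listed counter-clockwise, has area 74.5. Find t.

Write out the shoelace sum; only the two edges meeting at V_5 involve t:
2·Area = [(5·5 − t·(-1)) + (t·(-3) − (-6)·5)] + 82
       = -2·t + 137 = 149
⇒ t = -6.

-6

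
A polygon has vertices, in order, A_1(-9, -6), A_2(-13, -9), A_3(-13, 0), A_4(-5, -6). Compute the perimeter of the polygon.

28

|A_1A_2| = √((-4)² + (-3)²) = √25 = 5
|A_2A_3| = √((0)² + (9)²) = √81 = 9
|A_3A_4| = √((8)² + (-6)²) = √100 = 10
|A_4A_1| = √((-4)² + (0)²) = √16 = 4
Perimeter = 5 + 9 + 10 + 4 = 28.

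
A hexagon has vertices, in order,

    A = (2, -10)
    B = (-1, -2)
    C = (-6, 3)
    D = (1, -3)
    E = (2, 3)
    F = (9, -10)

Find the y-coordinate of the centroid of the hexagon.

Apply the shoelace (surveyor's) formula. First the cross-terms c_i = x_i·y_{i+1} − x_{i+1}·y_i:
  -14, -15, 15, 9, -47, -70  ⇒  2A = -122, A = -61.
Then Σ (y_i + y_{i+1})·c_i = 1882, so ȳ = 1882 / (6·(-61)) = -941/183.

-941/183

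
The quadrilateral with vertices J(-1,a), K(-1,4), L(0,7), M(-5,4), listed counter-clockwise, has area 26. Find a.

Write out the shoelace sum; only the two edges meeting at J involve a:
2·Area = [((-5)·a − (-1)·4) + ((-1)·4 − (-1)·a)] + 28
       = -4·a + 28 = 52
⇒ a = -6.

-6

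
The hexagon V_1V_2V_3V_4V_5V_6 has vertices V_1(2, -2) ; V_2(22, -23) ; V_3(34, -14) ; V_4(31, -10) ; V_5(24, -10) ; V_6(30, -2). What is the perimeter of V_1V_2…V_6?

94

|V_1V_2| = √((20)² + (-21)²) = √841 = 29
|V_2V_3| = √((12)² + (9)²) = √225 = 15
|V_3V_4| = √((-3)² + (4)²) = √25 = 5
|V_4V_5| = √((-7)² + (0)²) = √49 = 7
|V_5V_6| = √((6)² + (8)²) = √100 = 10
|V_6V_1| = √((-28)² + (0)²) = √784 = 28
Perimeter = 29 + 15 + 5 + 7 + 10 + 28 = 94.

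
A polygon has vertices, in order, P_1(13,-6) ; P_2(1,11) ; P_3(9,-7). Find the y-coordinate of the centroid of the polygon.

Apply the surveyor's formula. First the cross-terms c_i = x_i·y_{i+1} − x_{i+1}·y_i:
  149, -106, 37  ⇒  2A = 80, A = 40.
Then Σ (y_i + y_{i+1})·c_i = -160, so ȳ = -160 / (6·40) = -2/3.

-2/3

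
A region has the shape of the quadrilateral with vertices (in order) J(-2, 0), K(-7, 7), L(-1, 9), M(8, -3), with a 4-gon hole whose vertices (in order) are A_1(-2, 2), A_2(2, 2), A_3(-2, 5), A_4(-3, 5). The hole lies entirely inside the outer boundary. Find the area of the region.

Outer boundary:
Apply the shoelace formula: 2A = Σ (x_i·y_{i+1} − x_{i+1}·y_i), indices taken mod 4.
Cross-terms: -14, -56, -69, -6  ⇒  Σ = -145
Area = |Σ|/2 = 72.5.
Hole:
Apply Gauss's area formula: 2A = Σ (x_i·y_{i+1} − x_{i+1}·y_i), indices taken mod 4.
A_1→A_2: (-2)(2) − (2)(2) = -8
A_2→A_3: (2)(5) − (-2)(2) = 14
A_3→A_4: (-2)(5) − (-3)(5) = 5
A_4→A_1: (-3)(2) − (-2)(5) = 4
Σ = 15
Area = |Σ|/2 = 7.5.
Net area = 72.5 − 7.5 = 65.

65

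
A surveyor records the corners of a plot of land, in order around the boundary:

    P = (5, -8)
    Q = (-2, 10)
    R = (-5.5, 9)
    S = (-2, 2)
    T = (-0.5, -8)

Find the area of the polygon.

Apply Gauss's area formula: 2A = Σ (x_i·y_{i+1} − x_{i+1}·y_i), indices taken mod 5.
Σ = (34) + (37) + (7) + (17) + (44) = 139
Area = |Σ|/2 = 69.5.

69.5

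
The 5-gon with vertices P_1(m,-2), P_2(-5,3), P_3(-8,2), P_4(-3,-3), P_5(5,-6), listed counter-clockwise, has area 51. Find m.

5

Write out the shoelace sum; only the two edges meeting at P_1 involve m:
2·Area = [(5·(-2) − m·(-6)) + (m·3 − (-5)·(-2))] + 77
       = 9·m + 57 = 102
⇒ m = 5.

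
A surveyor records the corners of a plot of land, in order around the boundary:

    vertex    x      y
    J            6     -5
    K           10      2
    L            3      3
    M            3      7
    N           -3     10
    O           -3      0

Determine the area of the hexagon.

Apply the shoelace (surveyor's) formula: 2A = Σ (x_i·y_{i+1} − x_{i+1}·y_i), indices taken mod 6.
Cross-terms: 62, 24, 12, 51, 30, 15  ⇒  Σ = 194
Area = |Σ|/2 = 97.

97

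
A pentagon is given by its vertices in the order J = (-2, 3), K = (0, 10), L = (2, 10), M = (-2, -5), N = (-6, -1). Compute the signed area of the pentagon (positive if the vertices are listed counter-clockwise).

-39

Apply the shoelace (surveyor's) formula: 2A = Σ (x_i·y_{i+1} − x_{i+1}·y_i), indices taken mod 5.
J→K: (-2)(10) − (0)(3) = -20
K→L: (0)(10) − (2)(10) = -20
L→M: (2)(-5) − (-2)(10) = 10
M→N: (-2)(-1) − (-6)(-5) = -28
N→J: (-6)(3) − (-2)(-1) = -20
Σ = -78
Signed area = Σ/2 = -39 (negative ⇒ clockwise traversal).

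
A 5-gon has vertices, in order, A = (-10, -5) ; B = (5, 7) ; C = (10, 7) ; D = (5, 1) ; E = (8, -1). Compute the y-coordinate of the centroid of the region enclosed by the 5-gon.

20/21

Apply the shoelace formula. First the cross-terms c_i = x_i·y_{i+1} − x_{i+1}·y_i:
  -45, -35, -25, -13, -50  ⇒  2A = -168, A = -84.
Then Σ (y_i + y_{i+1})·c_i = -480, so ȳ = -480 / (6·(-84)) = 20/21.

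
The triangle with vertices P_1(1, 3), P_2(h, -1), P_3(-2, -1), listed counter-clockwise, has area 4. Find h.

The doubled signed area Σ (x_i y_{i+1} − x_{i+1} y_i) is linear in h.
With h=0 it equals -8; the coefficient of h is -4 (from the two edges through P_2).
So -4·h + -8 = 2·4 = 8 ⇒ h = -4.

-4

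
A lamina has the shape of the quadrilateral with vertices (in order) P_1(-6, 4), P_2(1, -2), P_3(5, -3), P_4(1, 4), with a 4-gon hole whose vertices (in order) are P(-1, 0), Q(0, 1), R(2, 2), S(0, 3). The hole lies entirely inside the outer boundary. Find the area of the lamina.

Outer boundary:
Cross-terms: 8, 7, 23, 28  ⇒  Σ = 66
Area = |Σ|/2 = 33.
Hole:
Apply Gauss's area formula: 2A = Σ (x_i·y_{i+1} − x_{i+1}·y_i), indices taken mod 4.
P→Q: (-1)(1) − (0)(0) = -1
Q→R: (0)(2) − (2)(1) = -2
R→S: (2)(3) − (0)(2) = 6
S→P: (0)(0) − (-1)(3) = 3
Σ = 6
Area = |Σ|/2 = 3.
Net area = 33 − 3 = 30.

30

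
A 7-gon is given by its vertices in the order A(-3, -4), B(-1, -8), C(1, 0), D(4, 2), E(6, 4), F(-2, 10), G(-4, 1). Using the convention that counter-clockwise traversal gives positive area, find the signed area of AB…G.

79.5

Apply the shoelace formula: 2A = Σ (x_i·y_{i+1} − x_{i+1}·y_i), indices taken mod 7.
Σ = (20) + (8) + (2) + (4) + (68) + (38) + (19) = 159
Signed area = Σ/2 = 79.5 (positive ⇒ counter-clockwise traversal).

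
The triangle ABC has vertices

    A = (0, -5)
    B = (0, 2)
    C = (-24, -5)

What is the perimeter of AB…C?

|AB| = √((0)² + (7)²) = √49 = 7
|BC| = √((-24)² + (-7)²) = √625 = 25
|CA| = √((24)² + (0)²) = √576 = 24
Perimeter = 7 + 25 + 24 = 56.

56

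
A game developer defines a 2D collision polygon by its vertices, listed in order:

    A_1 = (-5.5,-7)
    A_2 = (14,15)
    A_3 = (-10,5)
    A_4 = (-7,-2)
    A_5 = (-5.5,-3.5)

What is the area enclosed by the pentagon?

Σ = (15.5) + (220) + (55) + (13.5) + (19.25) = 323.25
Area = |Σ|/2 = 161.625.

161.625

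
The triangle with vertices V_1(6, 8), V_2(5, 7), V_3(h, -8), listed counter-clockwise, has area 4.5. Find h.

-1

Write out the shoelace sum; only the two edges meeting at V_3 involve h:
2·Area = [(5·(-8) − h·7) + (h·8 − 6·(-8))] + 2
       = 1·h + 10 = 9
⇒ h = -1.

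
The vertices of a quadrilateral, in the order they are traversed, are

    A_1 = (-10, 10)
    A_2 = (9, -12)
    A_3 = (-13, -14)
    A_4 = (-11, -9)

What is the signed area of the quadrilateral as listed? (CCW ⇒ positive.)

-244.5

Cross-terms: 30, -282, -37, -200  ⇒  Σ = -489
Signed area = Σ/2 = -244.5 (negative ⇒ clockwise traversal).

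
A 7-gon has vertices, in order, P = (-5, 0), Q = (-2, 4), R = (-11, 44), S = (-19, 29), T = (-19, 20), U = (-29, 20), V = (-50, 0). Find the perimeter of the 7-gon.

|PQ| = √((3)² + (4)²) = √25 = 5
|QR| = √((-9)² + (40)²) = √1681 = 41
|RS| = √((-8)² + (-15)²) = √289 = 17
|ST| = √((0)² + (-9)²) = √81 = 9
|TU| = √((-10)² + (0)²) = √100 = 10
|UV| = √((-21)² + (-20)²) = √841 = 29
|VP| = √((45)² + (0)²) = √2025 = 45
Perimeter = 5 + 41 + 17 + 9 + 10 + 29 + 45 = 156.

156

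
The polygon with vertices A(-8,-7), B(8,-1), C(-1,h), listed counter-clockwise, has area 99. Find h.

8

Write out the shoelace sum; only the two edges meeting at C involve h:
2·Area = [(8·h − (-1)·(-1)) + ((-1)·(-7) − (-8)·h)] + 64
       = 16·h + 70 = 198
⇒ h = 8.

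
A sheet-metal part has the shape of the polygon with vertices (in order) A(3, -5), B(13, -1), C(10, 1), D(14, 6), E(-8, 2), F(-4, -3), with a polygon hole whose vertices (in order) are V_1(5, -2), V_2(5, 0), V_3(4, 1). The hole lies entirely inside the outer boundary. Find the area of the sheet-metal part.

133

Outer boundary:
A→B: (3)(-1) − (13)(-5) = 62
B→C: (13)(1) − (10)(-1) = 23
C→D: (10)(6) − (14)(1) = 46
D→E: (14)(2) − (-8)(6) = 76
E→F: (-8)(-3) − (-4)(2) = 32
F→A: (-4)(-5) − (3)(-3) = 29
Σ = 268
Area = |Σ|/2 = 134.
Hole:
Cross-terms: 10, 5, -13  ⇒  Σ = 2
Area = |Σ|/2 = 1.
Net area = 134 − 1 = 133.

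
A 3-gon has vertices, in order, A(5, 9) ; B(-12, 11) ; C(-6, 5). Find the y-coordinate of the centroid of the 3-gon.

25/3

Apply Gauss's area formula. First the cross-terms c_i = x_i·y_{i+1} − x_{i+1}·y_i:
  163, 6, -79  ⇒  2A = 90, A = 45.
Then Σ (y_i + y_{i+1})·c_i = 2250, so ȳ = 2250 / (6·45) = 25/3.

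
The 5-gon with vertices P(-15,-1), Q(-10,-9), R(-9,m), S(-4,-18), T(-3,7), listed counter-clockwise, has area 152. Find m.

The doubled signed area Σ (x_i y_{i+1} − x_{i+1} y_i) is linear in m.
With m=0 it equals 232; the coefficient of m is -6 (from the two edges through R).
So -6·m + 232 = 2·152 = 304 ⇒ m = -12.

-12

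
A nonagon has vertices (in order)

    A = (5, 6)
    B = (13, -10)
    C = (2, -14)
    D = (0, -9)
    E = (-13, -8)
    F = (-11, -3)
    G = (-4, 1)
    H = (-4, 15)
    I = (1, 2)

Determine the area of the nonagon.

290

Apply the surveyor's formula: 2A = Σ (x_i·y_{i+1} − x_{i+1}·y_i), indices taken mod 9.
Cross-terms: -128, -162, -18, -117, -49, -23, -56, -23, -4  ⇒  Σ = -580
Area = |Σ|/2 = 290.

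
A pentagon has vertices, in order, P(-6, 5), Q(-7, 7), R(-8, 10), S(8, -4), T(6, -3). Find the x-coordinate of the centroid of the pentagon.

Apply the surveyor's formula. First the cross-terms c_i = x_i·y_{i+1} − x_{i+1}·y_i:
  -7, -14, -48, 0, 12  ⇒  2A = -57, A = -28.5.
Then Σ (x_i + x_{i+1})·c_i = 301, so x̄ = 301 / (6·(-28.5)) = -301/171.

-301/171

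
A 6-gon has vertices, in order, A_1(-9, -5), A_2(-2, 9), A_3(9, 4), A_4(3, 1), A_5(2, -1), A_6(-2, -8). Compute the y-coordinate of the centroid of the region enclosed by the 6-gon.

142/201

Apply the surveyor's formula. First the cross-terms c_i = x_i·y_{i+1} − x_{i+1}·y_i:
  -91, -89, -3, -5, -18, -62  ⇒  2A = -268, A = -134.
Then Σ (y_i + y_{i+1})·c_i = -568, so ȳ = -568 / (6·(-134)) = 142/201.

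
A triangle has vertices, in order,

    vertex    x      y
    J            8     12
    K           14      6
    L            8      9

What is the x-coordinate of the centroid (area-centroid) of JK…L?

Apply Gauss's area formula. First the cross-terms c_i = x_i·y_{i+1} − x_{i+1}·y_i:
  -120, 78, 24  ⇒  2A = -18, A = -9.
Then Σ (x_i + x_{i+1})·c_i = -540, so x̄ = -540 / (6·(-9)) = 10.

10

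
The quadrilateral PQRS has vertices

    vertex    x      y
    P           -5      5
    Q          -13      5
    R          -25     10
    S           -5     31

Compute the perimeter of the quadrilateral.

76

|PQ| = √((-8)² + (0)²) = √64 = 8
|QR| = √((-12)² + (5)²) = √169 = 13
|RS| = √((20)² + (21)²) = √841 = 29
|SP| = √((0)² + (-26)²) = √676 = 26
Perimeter = 8 + 13 + 29 + 26 = 76.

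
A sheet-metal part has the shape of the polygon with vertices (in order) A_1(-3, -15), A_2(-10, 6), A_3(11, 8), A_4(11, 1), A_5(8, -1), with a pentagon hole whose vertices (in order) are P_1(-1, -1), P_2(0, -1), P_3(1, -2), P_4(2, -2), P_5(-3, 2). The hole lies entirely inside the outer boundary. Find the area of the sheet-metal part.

Outer boundary:
Apply the shoelace formula: 2A = Σ (x_i·y_{i+1} − x_{i+1}·y_i), indices taken mod 5.
Σ = (-168) + (-146) + (-77) + (-19) + (-123) = -533
Area = |Σ|/2 = 266.5.
Hole:
Apply Gauss's area formula: 2A = Σ (x_i·y_{i+1} − x_{i+1}·y_i), indices taken mod 5.
Σ = (1) + (1) + (2) + (-2) + (5) = 7
Area = |Σ|/2 = 3.5.
Net area = 266.5 − 3.5 = 263.

263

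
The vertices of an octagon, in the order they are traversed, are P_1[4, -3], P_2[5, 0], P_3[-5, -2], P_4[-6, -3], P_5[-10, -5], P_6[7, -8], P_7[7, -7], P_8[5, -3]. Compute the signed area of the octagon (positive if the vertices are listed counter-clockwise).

70.5

Apply the shoelace (surveyor's) formula: 2A = Σ (x_i·y_{i+1} − x_{i+1}·y_i), indices taken mod 8.
Σ = (15) + (-10) + (3) + (0) + (115) + (7) + (14) + (-3) = 141
Signed area = Σ/2 = 70.5 (positive ⇒ counter-clockwise traversal).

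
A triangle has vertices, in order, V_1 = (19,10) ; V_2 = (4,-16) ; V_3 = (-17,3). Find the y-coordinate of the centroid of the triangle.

Apply the surveyor's formula. First the cross-terms c_i = x_i·y_{i+1} − x_{i+1}·y_i:
  -344, -260, -227  ⇒  2A = -831, A = -415.5.
Then Σ (y_i + y_{i+1})·c_i = 2493, so ȳ = 2493 / (6·(-415.5)) = -1.

-1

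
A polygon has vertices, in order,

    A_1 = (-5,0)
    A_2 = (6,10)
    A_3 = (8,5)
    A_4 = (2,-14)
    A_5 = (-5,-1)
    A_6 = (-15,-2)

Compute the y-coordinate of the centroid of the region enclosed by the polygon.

Apply the shoelace formula. First the cross-terms c_i = x_i·y_{i+1} − x_{i+1}·y_i:
  -50, -50, -122, -72, -5, -10  ⇒  2A = -309, A = -154.5.
Then Σ (y_i + y_{i+1})·c_i = 963, so ȳ = 963 / (6·(-154.5)) = -107/103.

-107/103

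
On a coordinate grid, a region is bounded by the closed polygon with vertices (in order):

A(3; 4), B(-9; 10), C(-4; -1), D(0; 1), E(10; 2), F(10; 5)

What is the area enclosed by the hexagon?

Apply Gauss's area formula: 2A = Σ (x_i·y_{i+1} − x_{i+1}·y_i), indices taken mod 6.
Σ = (66) + (49) + (-4) + (-10) + (30) + (25) = 156
Area = |Σ|/2 = 78.

78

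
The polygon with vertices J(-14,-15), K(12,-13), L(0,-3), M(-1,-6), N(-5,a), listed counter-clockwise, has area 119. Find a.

-10

Write out the shoelace sum; only the two edges meeting at N involve a:
2·Area = [((-1)·a − (-5)·(-6)) + ((-5)·(-15) − (-14)·a)] + 323
       = 13·a + 368 = 238
⇒ a = -10.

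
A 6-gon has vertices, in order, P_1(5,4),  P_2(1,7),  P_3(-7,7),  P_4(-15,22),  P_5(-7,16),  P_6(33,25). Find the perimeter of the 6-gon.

116

|P_1P_2| = √((-4)² + (3)²) = √25 = 5
|P_2P_3| = √((-8)² + (0)²) = √64 = 8
|P_3P_4| = √((-8)² + (15)²) = √289 = 17
|P_4P_5| = √((8)² + (-6)²) = √100 = 10
|P_5P_6| = √((40)² + (9)²) = √1681 = 41
|P_6P_1| = √((-28)² + (-21)²) = √1225 = 35
Perimeter = 5 + 8 + 17 + 10 + 41 + 35 = 116.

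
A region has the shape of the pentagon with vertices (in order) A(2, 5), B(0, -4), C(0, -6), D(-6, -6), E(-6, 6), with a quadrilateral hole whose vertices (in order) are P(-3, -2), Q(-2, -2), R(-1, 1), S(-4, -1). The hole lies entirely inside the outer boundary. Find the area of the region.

75

Outer boundary:
Cross-terms: -8, 0, -36, -72, -42  ⇒  Σ = -158
Area = |Σ|/2 = 79.
Hole:
Apply the surveyor's formula: 2A = Σ (x_i·y_{i+1} − x_{i+1}·y_i), indices taken mod 4.
Cross-terms: 2, -4, 5, 5  ⇒  Σ = 8
Area = |Σ|/2 = 4.
Net area = 79 − 4 = 75.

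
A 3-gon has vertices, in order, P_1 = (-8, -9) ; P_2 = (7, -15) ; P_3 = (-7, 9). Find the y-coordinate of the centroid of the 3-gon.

Apply the surveyor's formula. First the cross-terms c_i = x_i·y_{i+1} − x_{i+1}·y_i:
  183, -42, 135  ⇒  2A = 276, A = 138.
Then Σ (y_i + y_{i+1})·c_i = -4140, so ȳ = -4140 / (6·138) = -5.

-5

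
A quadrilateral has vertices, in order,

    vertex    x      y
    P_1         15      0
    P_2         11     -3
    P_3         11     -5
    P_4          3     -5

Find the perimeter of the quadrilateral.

28

|P_1P_2| = √((-4)² + (-3)²) = √25 = 5
|P_2P_3| = √((0)² + (-2)²) = √4 = 2
|P_3P_4| = √((-8)² + (0)²) = √64 = 8
|P_4P_1| = √((12)² + (5)²) = √169 = 13
Perimeter = 5 + 2 + 8 + 13 = 28.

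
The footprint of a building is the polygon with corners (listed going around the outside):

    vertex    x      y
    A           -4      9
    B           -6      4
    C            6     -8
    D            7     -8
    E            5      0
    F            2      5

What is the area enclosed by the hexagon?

86.5

Apply the surveyor's formula: 2A = Σ (x_i·y_{i+1} − x_{i+1}·y_i), indices taken mod 6.
Σ = (38) + (24) + (8) + (40) + (25) + (38) = 173
Area = |Σ|/2 = 86.5.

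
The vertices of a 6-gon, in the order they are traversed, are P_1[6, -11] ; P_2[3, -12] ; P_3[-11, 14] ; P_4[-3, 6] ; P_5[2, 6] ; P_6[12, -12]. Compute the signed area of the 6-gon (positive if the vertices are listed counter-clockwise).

Apply the surveyor's formula: 2A = Σ (x_i·y_{i+1} − x_{i+1}·y_i), indices taken mod 6.
Cross-terms: -39, -90, -24, -30, -96, -60  ⇒  Σ = -339
Signed area = Σ/2 = -169.5 (negative ⇒ clockwise traversal).

-169.5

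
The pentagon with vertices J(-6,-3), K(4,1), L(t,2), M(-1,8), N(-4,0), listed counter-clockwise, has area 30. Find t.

Write out the shoelace sum; only the two edges meeting at L involve t:
2·Area = [(4·2 − t·1) + (t·8 − (-1)·2)] + 50
       = 7·t + 60 = 60
⇒ t = 0.

0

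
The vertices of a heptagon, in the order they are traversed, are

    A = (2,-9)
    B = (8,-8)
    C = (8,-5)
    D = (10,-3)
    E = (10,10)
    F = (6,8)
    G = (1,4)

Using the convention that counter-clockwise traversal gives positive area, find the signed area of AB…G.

127.5

Apply the shoelace formula: 2A = Σ (x_i·y_{i+1} − x_{i+1}·y_i), indices taken mod 7.
Σ = (56) + (24) + (26) + (130) + (20) + (16) + (-17) = 255
Signed area = Σ/2 = 127.5 (positive ⇒ counter-clockwise traversal).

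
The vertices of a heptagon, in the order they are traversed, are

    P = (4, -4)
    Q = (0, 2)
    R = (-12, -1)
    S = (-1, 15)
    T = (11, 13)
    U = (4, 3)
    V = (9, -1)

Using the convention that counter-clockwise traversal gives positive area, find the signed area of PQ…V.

-204.5

P→Q: (4)(2) − (0)(-4) = 8
Q→R: (0)(-1) − (-12)(2) = 24
R→S: (-12)(15) − (-1)(-1) = -181
S→T: (-1)(13) − (11)(15) = -178
T→U: (11)(3) − (4)(13) = -19
U→V: (4)(-1) − (9)(3) = -31
V→P: (9)(-4) − (4)(-1) = -32
Σ = -409
Signed area = Σ/2 = -204.5 (negative ⇒ clockwise traversal).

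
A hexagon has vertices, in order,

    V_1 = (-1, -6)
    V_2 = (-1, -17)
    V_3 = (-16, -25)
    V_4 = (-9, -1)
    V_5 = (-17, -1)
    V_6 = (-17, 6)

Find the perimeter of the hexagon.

88

|V_1V_2| = √((0)² + (-11)²) = √121 = 11
|V_2V_3| = √((-15)² + (-8)²) = √289 = 17
|V_3V_4| = √((7)² + (24)²) = √625 = 25
|V_4V_5| = √((-8)² + (0)²) = √64 = 8
|V_5V_6| = √((0)² + (7)²) = √49 = 7
|V_6V_1| = √((16)² + (-12)²) = √400 = 20
Perimeter = 11 + 17 + 25 + 8 + 7 + 20 = 88.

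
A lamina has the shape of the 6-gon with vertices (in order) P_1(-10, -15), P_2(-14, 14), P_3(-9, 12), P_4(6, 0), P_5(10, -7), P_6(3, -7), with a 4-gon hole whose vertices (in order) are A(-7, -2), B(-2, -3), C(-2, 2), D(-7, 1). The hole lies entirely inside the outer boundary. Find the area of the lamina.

315

Outer boundary:
Apply the surveyor's formula: 2A = Σ (x_i·y_{i+1} − x_{i+1}·y_i), indices taken mod 6.
Σ = (-350) + (-42) + (-72) + (-42) + (-49) + (-115) = -670
Area = |Σ|/2 = 335.
Hole:
A→B: (-7)(-3) − (-2)(-2) = 17
B→C: (-2)(2) − (-2)(-3) = -10
C→D: (-2)(1) − (-7)(2) = 12
D→A: (-7)(-2) − (-7)(1) = 21
Σ = 40
Area = |Σ|/2 = 20.
Net area = 335 − 20 = 315.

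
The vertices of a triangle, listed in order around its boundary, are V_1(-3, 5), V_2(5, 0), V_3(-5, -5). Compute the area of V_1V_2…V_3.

45

Apply the shoelace (surveyor's) formula: 2A = Σ (x_i·y_{i+1} − x_{i+1}·y_i), indices taken mod 3.
V_1→V_2: (-3)(0) − (5)(5) = -25
V_2→V_3: (5)(-5) − (-5)(0) = -25
V_3→V_1: (-5)(5) − (-3)(-5) = -40
Σ = -90
Area = |Σ|/2 = 45.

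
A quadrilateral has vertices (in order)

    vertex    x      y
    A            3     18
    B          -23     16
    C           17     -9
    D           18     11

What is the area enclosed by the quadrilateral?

518.5

Apply the surveyor's formula: 2A = Σ (x_i·y_{i+1} − x_{i+1}·y_i), indices taken mod 4.
Σ = (462) + (-65) + (349) + (291) = 1037
Area = |Σ|/2 = 518.5.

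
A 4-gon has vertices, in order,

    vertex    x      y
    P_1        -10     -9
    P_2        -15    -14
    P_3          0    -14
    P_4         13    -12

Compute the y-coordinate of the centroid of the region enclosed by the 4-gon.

-575/48

Apply the shoelace (surveyor's) formula. First the cross-terms c_i = x_i·y_{i+1} − x_{i+1}·y_i:
  5, 210, 182, -237  ⇒  2A = 160, A = 80.
Then Σ (y_i + y_{i+1})·c_i = -5750, so ȳ = -5750 / (6·80) = -575/48.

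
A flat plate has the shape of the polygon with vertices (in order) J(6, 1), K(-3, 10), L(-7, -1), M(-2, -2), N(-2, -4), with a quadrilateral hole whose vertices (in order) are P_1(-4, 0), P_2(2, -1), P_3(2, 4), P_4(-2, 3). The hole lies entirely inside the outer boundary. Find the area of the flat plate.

Outer boundary:
J→K: (6)(10) − (-3)(1) = 63
K→L: (-3)(-1) − (-7)(10) = 73
L→M: (-7)(-2) − (-2)(-1) = 12
M→N: (-2)(-4) − (-2)(-2) = 4
N→J: (-2)(1) − (6)(-4) = 22
Σ = 174
Area = |Σ|/2 = 87.
Hole:
Apply Gauss's area formula: 2A = Σ (x_i·y_{i+1} − x_{i+1}·y_i), indices taken mod 4.
P_1→P_2: (-4)(-1) − (2)(0) = 4
P_2→P_3: (2)(4) − (2)(-1) = 10
P_3→P_4: (2)(3) − (-2)(4) = 14
P_4→P_1: (-2)(0) − (-4)(3) = 12
Σ = 40
Area = |Σ|/2 = 20.
Net area = 87 − 20 = 67.

67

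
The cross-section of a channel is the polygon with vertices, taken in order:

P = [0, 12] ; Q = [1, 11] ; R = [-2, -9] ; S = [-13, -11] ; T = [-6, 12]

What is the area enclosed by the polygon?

Apply the surveyor's formula: 2A = Σ (x_i·y_{i+1} − x_{i+1}·y_i), indices taken mod 5.
Cross-terms: -12, 13, -95, -222, -72  ⇒  Σ = -388
Area = |Σ|/2 = 194.

194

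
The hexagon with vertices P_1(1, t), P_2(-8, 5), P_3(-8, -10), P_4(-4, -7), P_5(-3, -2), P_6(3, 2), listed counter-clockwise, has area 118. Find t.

10

The doubled signed area Σ (x_i y_{i+1} − x_{i+1} y_i) is linear in t.
With t=0 it equals 126; the coefficient of t is 11 (from the two edges through P_1).
So 11·t + 126 = 2·118 = 236 ⇒ t = 10.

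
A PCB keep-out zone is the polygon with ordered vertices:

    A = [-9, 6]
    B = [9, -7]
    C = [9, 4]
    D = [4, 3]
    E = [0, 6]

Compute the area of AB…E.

Σ = (9) + (99) + (11) + (24) + (54) = 197
Area = |Σ|/2 = 98.5.

98.5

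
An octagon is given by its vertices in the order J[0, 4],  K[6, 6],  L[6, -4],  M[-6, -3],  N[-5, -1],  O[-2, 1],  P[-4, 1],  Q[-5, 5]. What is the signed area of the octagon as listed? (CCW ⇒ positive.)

Apply the surveyor's formula: 2A = Σ (x_i·y_{i+1} − x_{i+1}·y_i), indices taken mod 8.
Σ = (-24) + (-60) + (-42) + (-9) + (-7) + (2) + (-15) + (-20) = -175
Signed area = Σ/2 = -87.5 (negative ⇒ clockwise traversal).

-87.5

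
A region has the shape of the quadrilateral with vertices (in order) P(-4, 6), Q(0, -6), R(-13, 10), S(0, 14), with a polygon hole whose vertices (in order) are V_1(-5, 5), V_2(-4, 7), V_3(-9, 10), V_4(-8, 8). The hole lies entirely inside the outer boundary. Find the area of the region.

Outer boundary:
Apply Gauss's area formula: 2A = Σ (x_i·y_{i+1} − x_{i+1}·y_i), indices taken mod 4.
P→Q: (-4)(-6) − (0)(6) = 24
Q→R: (0)(10) − (-13)(-6) = -78
R→S: (-13)(14) − (0)(10) = -182
S→P: (0)(6) − (-4)(14) = 56
Σ = -180
Area = |Σ|/2 = 90.
Hole:
Apply the surveyor's formula: 2A = Σ (x_i·y_{i+1} − x_{i+1}·y_i), indices taken mod 4.
Cross-terms: -15, 23, 8, 0  ⇒  Σ = 16
Area = |Σ|/2 = 8.
Net area = 90 − 8 = 82.

82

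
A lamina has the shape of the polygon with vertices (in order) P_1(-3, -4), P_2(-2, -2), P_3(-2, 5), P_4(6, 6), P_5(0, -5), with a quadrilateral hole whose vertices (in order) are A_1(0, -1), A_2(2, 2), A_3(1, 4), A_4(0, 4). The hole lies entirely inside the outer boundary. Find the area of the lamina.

45.5

Outer boundary:
Apply the shoelace formula: 2A = Σ (x_i·y_{i+1} − x_{i+1}·y_i), indices taken mod 5.
P_1→P_2: (-3)(-2) − (-2)(-4) = -2
P_2→P_3: (-2)(5) − (-2)(-2) = -14
P_3→P_4: (-2)(6) − (6)(5) = -42
P_4→P_5: (6)(-5) − (0)(6) = -30
P_5→P_1: (0)(-4) − (-3)(-5) = -15
Σ = -103
Area = |Σ|/2 = 51.5.
Hole:
Apply Gauss's area formula: 2A = Σ (x_i·y_{i+1} − x_{i+1}·y_i), indices taken mod 4.
Cross-terms: 2, 6, 4, 0  ⇒  Σ = 12
Area = |Σ|/2 = 6.
Net area = 51.5 − 6 = 45.5.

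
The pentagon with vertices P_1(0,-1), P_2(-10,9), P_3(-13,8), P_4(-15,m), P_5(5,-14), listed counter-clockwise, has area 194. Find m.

Write out the shoelace sum; only the two edges meeting at P_4 involve m:
2·Area = [((-13)·m − (-15)·8) + ((-15)·(-14) − 5·m)] + 22
       = -18·m + 352 = 388
⇒ m = -2.

-2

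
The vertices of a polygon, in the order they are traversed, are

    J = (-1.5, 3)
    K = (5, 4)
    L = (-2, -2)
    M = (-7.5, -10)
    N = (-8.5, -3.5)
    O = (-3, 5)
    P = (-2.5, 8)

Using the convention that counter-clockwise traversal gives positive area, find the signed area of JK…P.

-68.375

Σ = (-21) + (-2) + (5) + (-58.75) + (-53) + (-11.5) + (4.5) = -136.75
Signed area = Σ/2 = -68.375 (negative ⇒ clockwise traversal).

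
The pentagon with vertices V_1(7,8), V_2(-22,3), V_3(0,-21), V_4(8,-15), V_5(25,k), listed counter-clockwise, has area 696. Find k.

The doubled signed area Σ (x_i y_{i+1} − x_{i+1} y_i) is linear in k.
With k=0 it equals 1402; the coefficient of k is 1 (from the two edges through V_5).
So 1·k + 1402 = 2·696 = 1392 ⇒ k = -10.

-10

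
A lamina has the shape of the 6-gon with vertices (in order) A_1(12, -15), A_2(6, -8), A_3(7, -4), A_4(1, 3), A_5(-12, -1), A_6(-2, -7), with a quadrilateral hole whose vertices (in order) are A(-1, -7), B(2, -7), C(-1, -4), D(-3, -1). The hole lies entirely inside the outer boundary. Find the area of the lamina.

133.5

Outer boundary:
Apply Gauss's area formula: 2A = Σ (x_i·y_{i+1} − x_{i+1}·y_i), indices taken mod 6.
Σ = (-6) + (32) + (25) + (35) + (82) + (114) = 282
Area = |Σ|/2 = 141.
Hole:
Apply the shoelace formula: 2A = Σ (x_i·y_{i+1} − x_{i+1}·y_i), indices taken mod 4.
A→B: (-1)(-7) − (2)(-7) = 21
B→C: (2)(-4) − (-1)(-7) = -15
C→D: (-1)(-1) − (-3)(-4) = -11
D→A: (-3)(-7) − (-1)(-1) = 20
Σ = 15
Area = |Σ|/2 = 7.5.
Net area = 141 − 7.5 = 133.5.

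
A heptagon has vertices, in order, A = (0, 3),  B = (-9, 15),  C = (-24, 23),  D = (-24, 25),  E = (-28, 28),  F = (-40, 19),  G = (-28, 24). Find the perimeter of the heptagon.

|AB| = √((-9)² + (12)²) = √225 = 15
|BC| = √((-15)² + (8)²) = √289 = 17
|CD| = √((0)² + (2)²) = √4 = 2
|DE| = √((-4)² + (3)²) = √25 = 5
|EF| = √((-12)² + (-9)²) = √225 = 15
|FG| = √((12)² + (5)²) = √169 = 13
|GA| = √((28)² + (-21)²) = √1225 = 35
Perimeter = 15 + 17 + 2 + 5 + 15 + 13 + 35 = 102.

102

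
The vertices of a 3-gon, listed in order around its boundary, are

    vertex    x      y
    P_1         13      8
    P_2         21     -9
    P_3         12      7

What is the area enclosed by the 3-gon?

12.5

Apply the shoelace formula: 2A = Σ (x_i·y_{i+1} − x_{i+1}·y_i), indices taken mod 3.
P_1→P_2: (13)(-9) − (21)(8) = -285
P_2→P_3: (21)(7) − (12)(-9) = 255
P_3→P_1: (12)(8) − (13)(7) = 5
Σ = -25
Area = |Σ|/2 = 12.5.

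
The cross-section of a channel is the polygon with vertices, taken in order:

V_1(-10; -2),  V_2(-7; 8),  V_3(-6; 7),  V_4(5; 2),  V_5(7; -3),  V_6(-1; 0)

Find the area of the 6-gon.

86

Apply the shoelace formula: 2A = Σ (x_i·y_{i+1} − x_{i+1}·y_i), indices taken mod 6.
Σ = (-94) + (-1) + (-47) + (-29) + (-3) + (2) = -172
Area = |Σ|/2 = 86.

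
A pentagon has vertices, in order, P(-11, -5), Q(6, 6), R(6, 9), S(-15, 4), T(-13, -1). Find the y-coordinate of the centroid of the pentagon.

363/131

Apply the shoelace formula. First the cross-terms c_i = x_i·y_{i+1} − x_{i+1}·y_i:
  -36, 18, 159, 67, 54  ⇒  2A = 262, A = 131.
Then Σ (y_i + y_{i+1})·c_i = 2178, so ȳ = 2178 / (6·131) = 363/131.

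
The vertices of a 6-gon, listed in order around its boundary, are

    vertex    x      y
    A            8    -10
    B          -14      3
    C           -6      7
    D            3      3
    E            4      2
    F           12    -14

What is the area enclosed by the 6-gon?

Σ = (-116) + (-80) + (-39) + (-6) + (-80) + (-8) = -329
Area = |Σ|/2 = 164.5.

164.5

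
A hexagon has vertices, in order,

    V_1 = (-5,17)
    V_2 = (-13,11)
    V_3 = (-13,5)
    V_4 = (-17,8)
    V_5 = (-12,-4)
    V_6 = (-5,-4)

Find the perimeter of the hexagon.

|V_1V_2| = √((-8)² + (-6)²) = √100 = 10
|V_2V_3| = √((0)² + (-6)²) = √36 = 6
|V_3V_4| = √((-4)² + (3)²) = √25 = 5
|V_4V_5| = √((5)² + (-12)²) = √169 = 13
|V_5V_6| = √((7)² + (0)²) = √49 = 7
|V_6V_1| = √((0)² + (21)²) = √441 = 21
Perimeter = 10 + 6 + 5 + 13 + 7 + 21 = 62.

62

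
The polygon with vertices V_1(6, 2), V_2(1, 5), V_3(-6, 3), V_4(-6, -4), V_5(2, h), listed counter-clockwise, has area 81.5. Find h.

-4

The doubled signed area Σ (x_i y_{i+1} − x_{i+1} y_i) is linear in h.
With h=0 it equals 115; the coefficient of h is -12 (from the two edges through V_5).
So -12·h + 115 = 2·81.5 = 163 ⇒ h = -4.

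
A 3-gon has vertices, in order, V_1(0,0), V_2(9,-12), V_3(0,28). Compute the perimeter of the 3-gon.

84

|V_1V_2| = √((9)² + (-12)²) = √225 = 15
|V_2V_3| = √((-9)² + (40)²) = √1681 = 41
|V_3V_1| = √((0)² + (-28)²) = √784 = 28
Perimeter = 15 + 41 + 28 = 84.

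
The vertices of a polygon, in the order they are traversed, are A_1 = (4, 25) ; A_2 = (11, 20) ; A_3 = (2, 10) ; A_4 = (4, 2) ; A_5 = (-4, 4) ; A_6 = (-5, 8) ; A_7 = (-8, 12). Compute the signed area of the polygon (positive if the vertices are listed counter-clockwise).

Apply the shoelace (surveyor's) formula: 2A = Σ (x_i·y_{i+1} − x_{i+1}·y_i), indices taken mod 7.
A_1→A_2: (4)(20) − (11)(25) = -195
A_2→A_3: (11)(10) − (2)(20) = 70
A_3→A_4: (2)(2) − (4)(10) = -36
A_4→A_5: (4)(4) − (-4)(2) = 24
A_5→A_6: (-4)(8) − (-5)(4) = -12
A_6→A_7: (-5)(12) − (-8)(8) = 4
A_7→A_1: (-8)(25) − (4)(12) = -248
Σ = -393
Signed area = Σ/2 = -196.5 (negative ⇒ clockwise traversal).

-196.5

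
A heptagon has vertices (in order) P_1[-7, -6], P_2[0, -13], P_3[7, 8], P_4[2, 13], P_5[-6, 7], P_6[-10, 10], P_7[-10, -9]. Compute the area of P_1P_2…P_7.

Apply the surveyor's formula: 2A = Σ (x_i·y_{i+1} − x_{i+1}·y_i), indices taken mod 7.
Σ = (91) + (91) + (75) + (92) + (10) + (190) + (-3) = 546
Area = |Σ|/2 = 273.

273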